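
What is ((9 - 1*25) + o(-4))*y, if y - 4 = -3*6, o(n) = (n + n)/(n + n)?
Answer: 210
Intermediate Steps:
o(n) = 1 (o(n) = (2*n)/((2*n)) = (2*n)*(1/(2*n)) = 1)
y = -14 (y = 4 - 3*6 = 4 - 18 = -14)
((9 - 1*25) + o(-4))*y = ((9 - 1*25) + 1)*(-14) = ((9 - 25) + 1)*(-14) = (-16 + 1)*(-14) = -15*(-14) = 210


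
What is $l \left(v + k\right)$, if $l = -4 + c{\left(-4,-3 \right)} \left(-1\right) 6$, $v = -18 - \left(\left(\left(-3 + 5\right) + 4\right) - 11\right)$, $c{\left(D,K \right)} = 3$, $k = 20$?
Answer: $-154$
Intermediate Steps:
$v = -13$ ($v = -18 - \left(\left(2 + 4\right) - 11\right) = -18 - \left(6 - 11\right) = -18 - -5 = -18 + 5 = -13$)
$l = -22$ ($l = -4 + 3 \left(-1\right) 6 = -4 - 18 = -22$)
$l \left(v + k\right) = - 22 \left(-13 + 20\right) = \left(-22\right) 7 = -154$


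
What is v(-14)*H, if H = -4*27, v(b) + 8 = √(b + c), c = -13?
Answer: 864 - 324*I*√3 ≈ 864.0 - 561.18*I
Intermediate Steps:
v(b) = -8 + √(-13 + b) (v(b) = -8 + √(b - 13) = -8 + √(-13 + b))
H = -108
v(-14)*H = (-8 + √(-13 - 14))*(-108) = (-8 + √(-27))*(-108) = (-8 + 3*I*√3)*(-108) = 864 - 324*I*√3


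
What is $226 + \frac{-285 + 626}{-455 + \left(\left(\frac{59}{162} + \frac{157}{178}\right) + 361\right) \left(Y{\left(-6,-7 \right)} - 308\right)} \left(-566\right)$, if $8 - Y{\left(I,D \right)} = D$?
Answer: $\frac{87528276059}{384214982} \approx 227.81$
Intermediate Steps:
$Y{\left(I,D \right)} = 8 - D$
$226 + \frac{-285 + 626}{-455 + \left(\left(\frac{59}{162} + \frac{157}{178}\right) + 361\right) \left(Y{\left(-6,-7 \right)} - 308\right)} \left(-566\right) = 226 + \frac{-285 + 626}{-455 + \left(\left(\frac{59}{162} + \frac{157}{178}\right) + 361\right) \left(\left(8 - -7\right) - 308\right)} \left(-566\right) = 226 + \frac{341}{-455 + \left(\left(59 \cdot \frac{1}{162} + 157 \cdot \frac{1}{178}\right) + 361\right) \left(\left(8 + 7\right) - 308\right)} \left(-566\right) = 226 + \frac{341}{-455 + \left(\left(\frac{59}{162} + \frac{157}{178}\right) + 361\right) \left(15 - 308\right)} \left(-566\right) = 226 + \frac{341}{-455 + \left(\frac{8984}{7209} + 361\right) \left(-293\right)} \left(-566\right) = 226 + \frac{341}{-455 + \frac{2611433}{7209} \left(-293\right)} \left(-566\right) = 226 + \frac{341}{-455 - \frac{765149869}{7209}} \left(-566\right) = 226 + \frac{341}{- \frac{768429964}{7209}} \left(-566\right) = 226 + 341 \left(- \frac{7209}{768429964}\right) \left(-566\right) = 226 - - \frac{695690127}{384214982} = 226 + \frac{695690127}{384214982} = \frac{87528276059}{384214982}$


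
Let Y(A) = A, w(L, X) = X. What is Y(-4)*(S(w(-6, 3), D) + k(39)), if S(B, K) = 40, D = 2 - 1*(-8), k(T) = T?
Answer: -316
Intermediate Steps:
D = 10 (D = 2 + 8 = 10)
Y(-4)*(S(w(-6, 3), D) + k(39)) = -4*(40 + 39) = -4*79 = -316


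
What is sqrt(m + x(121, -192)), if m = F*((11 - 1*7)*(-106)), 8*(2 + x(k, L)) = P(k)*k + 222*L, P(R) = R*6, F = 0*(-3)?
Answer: sqrt(22603)/2 ≈ 75.172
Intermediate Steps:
F = 0
P(R) = 6*R
x(k, L) = -2 + 3*k**2/4 + 111*L/4 (x(k, L) = -2 + ((6*k)*k + 222*L)/8 = -2 + (6*k**2 + 222*L)/8 = -2 + (3*k**2/4 + 111*L/4) = -2 + 3*k**2/4 + 111*L/4)
m = 0 (m = 0*((11 - 1*7)*(-106)) = 0*((11 - 7)*(-106)) = 0*(4*(-106)) = 0*(-424) = 0)
sqrt(m + x(121, -192)) = sqrt(0 + (-2 + (3/4)*121**2 + (111/4)*(-192))) = sqrt(0 + (-2 + (3/4)*14641 - 5328)) = sqrt(0 + (-2 + 43923/4 - 5328)) = sqrt(0 + 22603/4) = sqrt(22603/4) = sqrt(22603)/2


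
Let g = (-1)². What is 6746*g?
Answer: 6746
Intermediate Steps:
g = 1
6746*g = 6746*1 = 6746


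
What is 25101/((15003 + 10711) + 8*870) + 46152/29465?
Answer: 2247571413/962739410 ≈ 2.3346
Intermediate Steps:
25101/((15003 + 10711) + 8*870) + 46152/29465 = 25101/(25714 + 6960) + 46152*(1/29465) = 25101/32674 + 46152/29465 = 2247571413/962739410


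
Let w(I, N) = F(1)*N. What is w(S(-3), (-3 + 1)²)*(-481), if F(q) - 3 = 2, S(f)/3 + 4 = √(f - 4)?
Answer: -9620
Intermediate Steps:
S(f) = -12 + 3*√(-4 + f) (S(f) = -12 + 3*√(f - 4) = -12 + 3*√(-4 + f))
F(q) = 5 (F(q) = 3 + 2 = 5)
w(I, N) = 5*N
w(S(-3), (-3 + 1)²)*(-481) = (5*(-3 + 1)²)*(-481) = (5*(-2)²)*(-481) = (5*4)*(-481) = 20*(-481) = -9620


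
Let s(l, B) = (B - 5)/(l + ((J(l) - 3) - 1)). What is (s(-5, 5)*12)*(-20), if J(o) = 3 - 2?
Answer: 0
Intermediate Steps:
J(o) = 1
s(l, B) = (-5 + B)/(-3 + l) (s(l, B) = (B - 5)/(l + ((1 - 3) - 1)) = (-5 + B)/(l + (-2 - 1)) = (-5 + B)/(l - 3) = (-5 + B)/(-3 + l))
(s(-5, 5)*12)*(-20) = (((-5 + 5)/(-3 - 5))*12)*(-20) = ((0/(-8))*12)*(-20) = (-⅛*0*12)*(-20) = (0*12)*(-20) = 0*(-20) = 0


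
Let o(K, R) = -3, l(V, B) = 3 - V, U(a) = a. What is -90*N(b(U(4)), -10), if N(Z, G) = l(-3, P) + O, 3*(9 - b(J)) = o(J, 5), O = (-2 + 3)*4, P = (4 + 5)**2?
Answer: -900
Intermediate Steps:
P = 81 (P = 9**2 = 81)
O = 4 (O = 1*4 = 4)
b(J) = 10 (b(J) = 9 - 1/3*(-3) = 9 + 1 = 10)
N(Z, G) = 10 (N(Z, G) = (3 - 1*(-3)) + 4 = (3 + 3) + 4 = 6 + 4 = 10)
-90*N(b(U(4)), -10) = -90*10 = -900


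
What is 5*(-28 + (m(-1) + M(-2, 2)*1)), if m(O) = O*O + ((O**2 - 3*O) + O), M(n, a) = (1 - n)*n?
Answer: -150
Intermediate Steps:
M(n, a) = n*(1 - n)
m(O) = -2*O + 2*O**2 (m(O) = O**2 + (O**2 - 2*O) = -2*O + 2*O**2)
5*(-28 + (m(-1) + M(-2, 2)*1)) = 5*(-28 + (2*(-1)*(-1 - 1) - 2*(1 - 1*(-2))*1)) = 5*(-28 + (2*(-1)*(-2) - 2*(1 + 2)*1)) = 5*(-28 + (4 - 2*3*1)) = 5*(-28 + (4 - 6*1)) = 5*(-28 + (4 - 6)) = 5*(-28 - 2) = 5*(-30) = -150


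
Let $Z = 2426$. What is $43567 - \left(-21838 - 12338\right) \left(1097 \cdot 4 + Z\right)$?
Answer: $232918831$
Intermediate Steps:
$43567 - \left(-21838 - 12338\right) \left(1097 \cdot 4 + Z\right) = 43567 - \left(-21838 - 12338\right) \left(1097 \cdot 4 + 2426\right) = 43567 - - 34176 \left(4388 + 2426\right) = 43567 - \left(-34176\right) 6814 = 43567 - -232875264 = 43567 + 232875264 = 232918831$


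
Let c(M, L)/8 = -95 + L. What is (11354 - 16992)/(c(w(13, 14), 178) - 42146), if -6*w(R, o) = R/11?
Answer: 2819/20741 ≈ 0.13591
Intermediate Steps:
w(R, o) = -R/66 (w(R, o) = -R/(6*11) = -R/66)
c(M, L) = -760 + 8*L (c(M, L) = 8*(-95 + L) = -760 + 8*L)
(11354 - 16992)/(c(w(13, 14), 178) - 42146) = (11354 - 16992)/((-760 + 8*178) - 42146) = -5638/((-760 + 1424) - 42146) = -5638/(664 - 42146) = -5638/(-41482) = -5638*(-1/41482) = 2819/20741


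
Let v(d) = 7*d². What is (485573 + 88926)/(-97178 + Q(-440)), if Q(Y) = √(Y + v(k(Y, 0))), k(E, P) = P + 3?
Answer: -55828663822/9443564061 - 574499*I*√377/9443564061 ≈ -5.9118 - 0.0011812*I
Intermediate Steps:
k(E, P) = 3 + P
Q(Y) = √(63 + Y) (Q(Y) = √(Y + 7*(3 + 0)²) = √(Y + 7*3²) = √(Y + 7*9) = √(Y + 63) = √(63 + Y))
(485573 + 88926)/(-97178 + Q(-440)) = (485573 + 88926)/(-97178 + √(63 - 440)) = 574499/(-97178 + √(-377)) = 574499/(-97178 + I*√377)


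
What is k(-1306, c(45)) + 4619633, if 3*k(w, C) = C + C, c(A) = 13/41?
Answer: 568214885/123 ≈ 4.6196e+6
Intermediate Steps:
c(A) = 13/41 (c(A) = 13*(1/41) = 13/41)
k(w, C) = 2*C/3 (k(w, C) = (C + C)/3 = (2*C)/3 = 2*C/3)
k(-1306, c(45)) + 4619633 = (2/3)*(13/41) + 4619633 = 26/123 + 4619633 = 568214885/123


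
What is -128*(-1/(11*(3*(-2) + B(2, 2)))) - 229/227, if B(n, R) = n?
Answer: -9783/2497 ≈ -3.9179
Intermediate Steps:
-128*(-1/(11*(3*(-2) + B(2, 2)))) - 229/227 = -128*(-1/(11*(3*(-2) + 2))) - 229/227 = -128*(-1/(11*(-6 + 2))) - 229*1/227 = -128/((-4*(-11))) - 229/227 = -128/44 - 229/227 = -128*1/44 - 229/227 = -32/11 - 229/227 = -9783/2497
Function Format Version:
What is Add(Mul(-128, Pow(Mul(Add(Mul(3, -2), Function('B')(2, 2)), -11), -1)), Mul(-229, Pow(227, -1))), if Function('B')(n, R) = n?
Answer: Rational(-9783, 2497) ≈ -3.9179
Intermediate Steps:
Add(Mul(-128, Pow(Mul(Add(Mul(3, -2), Function('B')(2, 2)), -11), -1)), Mul(-229, Pow(227, -1))) = Add(Mul(-128, Pow(Mul(Add(Mul(3, -2), 2), -11), -1)), Mul(-229, Pow(227, -1))) = Add(Mul(-128, Pow(Mul(Add(-6, 2), -11), -1)), Mul(-229, Rational(1, 227))) = Add(Mul(-128, Pow(Mul(-4, -11), -1)), Rational(-229, 227)) = Add(Mul(-128, Pow(44, -1)), Rational(-229, 227)) = Add(Mul(-128, Rational(1, 44)), Rational(-229, 227)) = Add(Rational(-32, 11), Rational(-229, 227)) = Rational(-9783, 2497)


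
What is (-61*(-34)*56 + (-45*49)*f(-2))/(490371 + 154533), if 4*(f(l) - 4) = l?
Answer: 16681/99216 ≈ 0.16813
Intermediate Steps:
f(l) = 4 + l/4
(-61*(-34)*56 + (-45*49)*f(-2))/(490371 + 154533) = (-61*(-34)*56 + (-45*49)*(4 + (¼)*(-2)))/(490371 + 154533) = (2074*56 - 2205*(4 - ½))/644904 = (116144 - 2205*7/2)*(1/644904) = (116144 - 15435/2)*(1/644904) = (216853/2)*(1/644904) = 16681/99216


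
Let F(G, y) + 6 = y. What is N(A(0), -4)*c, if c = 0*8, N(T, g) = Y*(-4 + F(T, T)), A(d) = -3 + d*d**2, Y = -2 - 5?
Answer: 0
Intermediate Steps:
F(G, y) = -6 + y
Y = -7
A(d) = -3 + d**3
N(T, g) = 70 - 7*T (N(T, g) = -7*(-4 + (-6 + T)) = -7*(-10 + T) = 70 - 7*T)
c = 0
N(A(0), -4)*c = (70 - 7*(-3 + 0**3))*0 = (70 - 7*(-3 + 0))*0 = (70 - 7*(-3))*0 = (70 + 21)*0 = 91*0 = 0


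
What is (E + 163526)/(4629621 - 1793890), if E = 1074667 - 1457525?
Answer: -219332/2835731 ≈ -0.077346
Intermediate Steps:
E = -382858
(E + 163526)/(4629621 - 1793890) = (-382858 + 163526)/(4629621 - 1793890) = -219332/2835731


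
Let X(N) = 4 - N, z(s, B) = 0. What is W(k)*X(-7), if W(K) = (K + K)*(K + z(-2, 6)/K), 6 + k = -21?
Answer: 16038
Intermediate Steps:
k = -27 (k = -6 - 21 = -27)
W(K) = 2*K² (W(K) = (K + K)*(K + 0/K) = (2*K)*(K + 0) = (2*K)*K = 2*K²)
W(k)*X(-7) = (2*(-27)²)*(4 - 1*(-7)) = (2*729)*(4 + 7) = 1458*11 = 16038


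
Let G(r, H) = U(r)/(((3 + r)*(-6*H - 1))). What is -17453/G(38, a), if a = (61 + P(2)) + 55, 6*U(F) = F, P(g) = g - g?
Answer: 1496263143/19 ≈ 7.8751e+7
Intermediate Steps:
P(g) = 0
U(F) = F/6
a = 116 (a = (61 + 0) + 55 = 61 + 55 = 116)
G(r, H) = r/(6*(-1 - 6*H)*(3 + r)) (G(r, H) = (r/6)/(((3 + r)*(-6*H - 1))) = (r/6)/(((3 + r)*(-1 - 6*H))) = (r/6)/(((-1 - 6*H)*(3 + r))) = (r/6)*(1/((-1 - 6*H)*(3 + r))) = r/(6*(-1 - 6*H)*(3 + r)))
-17453/G(38, a) = -17453/((-1*38/(18 + 6*38 + 108*116 + 36*116*38))) = -17453/((-1*38/(18 + 228 + 12528 + 158688))) = -17453/((-1*38/171462)) = -17453/((-1*38*1/171462)) = -17453/(-19/85731) = -17453*(-85731/19) = 1496263143/19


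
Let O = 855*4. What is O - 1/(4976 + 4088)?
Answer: 30998879/9064 ≈ 3420.0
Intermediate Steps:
O = 3420
O - 1/(4976 + 4088) = 3420 - 1/(4976 + 4088) = 3420 - 1/9064 = 30998879/9064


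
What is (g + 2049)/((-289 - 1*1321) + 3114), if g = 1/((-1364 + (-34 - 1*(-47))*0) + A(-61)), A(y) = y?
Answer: 182489/133950 ≈ 1.3624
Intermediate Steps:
g = -1/1425 (g = 1/((-1364 + (-34 - 1*(-47))*0) - 61) = 1/((-1364 + (-34 + 47)*0) - 61) = 1/((-1364 + 13*0) - 61) = 1/((-1364 + 0) - 61) = 1/(-1364 - 61) = 1/(-1425) = -1/1425 ≈ -0.00070175)
(g + 2049)/((-289 - 1*1321) + 3114) = (-1/1425 + 2049)/((-289 - 1*1321) + 3114) = 2919824/(1425*((-289 - 1321) + 3114)) = 2919824/(1425*(-1610 + 3114)) = (2919824/1425)/1504 = (2919824/1425)*(1/1504) = 182489/133950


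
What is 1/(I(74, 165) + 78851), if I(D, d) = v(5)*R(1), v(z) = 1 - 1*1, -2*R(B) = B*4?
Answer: 1/78851 ≈ 1.2682e-5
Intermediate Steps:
R(B) = -2*B (R(B) = -B*4/2 = -2*B)
v(z) = 0 (v(z) = 1 - 1 = 0)
I(D, d) = 0 (I(D, d) = 0*(-2*1) = 0*(-2) = 0)
1/(I(74, 165) + 78851) = 1/(0 + 78851) = 1/78851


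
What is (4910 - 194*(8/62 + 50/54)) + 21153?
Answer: 21643429/837 ≈ 25858.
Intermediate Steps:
(4910 - 194*(8/62 + 50/54)) + 21153 = (4910 - 194*(8*(1/62) + 50*(1/54))) + 21153 = (4910 - 194*(4/31 + 25/27)) + 21153 = (4910 - 194*883/837) + 21153 = (4910 - 171302/837) + 21153 = 3938368/837 + 21153 = 21643429/837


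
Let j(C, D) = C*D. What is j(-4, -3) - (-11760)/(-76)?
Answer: -2712/19 ≈ -142.74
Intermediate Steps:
j(-4, -3) - (-11760)/(-76) = -(-4)*1*3 - (-11760)/(-76) = -(-4)*3 - (-11760)*(-1)/76 = -4*(-3) - 147*20/19 = 12 - 2940/19 = -2712/19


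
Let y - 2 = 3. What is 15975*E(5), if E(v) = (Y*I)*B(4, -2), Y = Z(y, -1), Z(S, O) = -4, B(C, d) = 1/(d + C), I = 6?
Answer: -191700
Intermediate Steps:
y = 5 (y = 2 + 3 = 5)
B(C, d) = 1/(C + d)
Y = -4
E(v) = -12 (E(v) = (-4*6)/(4 - 2) = -24/2 = -24*½ = -12)
15975*E(5) = 15975*(-12) = -191700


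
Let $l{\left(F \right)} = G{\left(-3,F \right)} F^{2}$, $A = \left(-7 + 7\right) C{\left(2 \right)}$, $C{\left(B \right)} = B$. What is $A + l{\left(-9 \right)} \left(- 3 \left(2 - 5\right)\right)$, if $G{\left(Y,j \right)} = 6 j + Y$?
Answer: $-41553$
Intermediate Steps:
$G{\left(Y,j \right)} = Y + 6 j$
$A = 0$ ($A = \left(-7 + 7\right) 2 = 0 \cdot 2 = 0$)
$l{\left(F \right)} = F^{2} \left(-3 + 6 F\right)$ ($l{\left(F \right)} = \left(-3 + 6 F\right) F^{2} = F^{2} \left(-3 + 6 F\right)$)
$A + l{\left(-9 \right)} \left(- 3 \left(2 - 5\right)\right) = 0 + \left(-9\right)^{2} \left(-3 + 6 \left(-9\right)\right) \left(- 3 \left(2 - 5\right)\right) = 0 + 81 \left(-3 - 54\right) \left(\left(-3\right) \left(-3\right)\right) = 0 + 81 \left(-57\right) 9 = 0 - 41553 = -41553$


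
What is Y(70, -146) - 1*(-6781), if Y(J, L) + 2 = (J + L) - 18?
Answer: 6685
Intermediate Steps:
Y(J, L) = -20 + J + L (Y(J, L) = -2 + ((J + L) - 18) = -2 + (-18 + J + L) = -20 + J + L)
Y(70, -146) - 1*(-6781) = (-20 + 70 - 146) - 1*(-6781) = -96 + 6781 = 6685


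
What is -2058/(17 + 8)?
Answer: -2058/25 ≈ -82.320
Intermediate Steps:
-2058/(17 + 8) = -2058/25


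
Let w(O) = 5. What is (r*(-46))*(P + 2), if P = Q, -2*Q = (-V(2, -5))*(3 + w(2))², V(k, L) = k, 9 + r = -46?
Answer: 166980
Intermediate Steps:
r = -55 (r = -9 - 46 = -55)
Q = 64 (Q = -(-1*2)*(3 + 5)²/2 = -(-1)*8² = -(-1)*64 = -½*(-128) = 64)
P = 64
(r*(-46))*(P + 2) = (-55*(-46))*(64 + 2) = 2530*66 = 166980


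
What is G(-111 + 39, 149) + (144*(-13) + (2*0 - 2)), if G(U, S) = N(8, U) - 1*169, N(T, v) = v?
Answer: -2115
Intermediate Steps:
G(U, S) = -169 + U (G(U, S) = U - 1*169 = U - 169 = -169 + U)
G(-111 + 39, 149) + (144*(-13) + (2*0 - 2)) = (-169 + (-111 + 39)) + (144*(-13) + (2*0 - 2)) = (-169 - 72) + (-1872 + (0 - 2)) = -241 + (-1872 - 2) = -241 - 1874 = -2115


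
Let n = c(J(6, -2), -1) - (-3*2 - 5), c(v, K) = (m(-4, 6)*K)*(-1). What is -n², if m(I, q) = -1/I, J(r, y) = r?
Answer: -2025/16 ≈ -126.56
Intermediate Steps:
c(v, K) = -K/4 (c(v, K) = ((-1/(-4))*K)*(-1) = ((-1*(-¼))*K)*(-1) = (K/4)*(-1) = -K/4)
n = 45/4 (n = -¼*(-1) - (-3*2 - 5) = ¼ - (-6 - 5) = ¼ - 1*(-11) = ¼ + 11 = 45/4 ≈ 11.250)
-n² = -(45/4)² = -1*2025/16 = -2025/16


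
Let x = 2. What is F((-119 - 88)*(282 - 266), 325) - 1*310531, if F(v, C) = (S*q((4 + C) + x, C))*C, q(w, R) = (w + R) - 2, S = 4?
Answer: 539669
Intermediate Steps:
q(w, R) = -2 + R + w (q(w, R) = (R + w) - 2 = -2 + R + w)
F(v, C) = C*(16 + 8*C) (F(v, C) = (4*(-2 + C + ((4 + C) + 2)))*C = (4*(-2 + C + (6 + C)))*C = (4*(4 + 2*C))*C = (16 + 8*C)*C = C*(16 + 8*C))
F((-119 - 88)*(282 - 266), 325) - 1*310531 = 8*325*(2 + 325) - 1*310531 = 8*325*327 - 310531 = 850200 - 310531 = 539669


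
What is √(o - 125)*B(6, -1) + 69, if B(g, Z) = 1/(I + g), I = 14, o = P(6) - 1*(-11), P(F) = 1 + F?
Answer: 69 + I*√107/20 ≈ 69.0 + 0.5172*I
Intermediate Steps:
o = 18 (o = (1 + 6) - 1*(-11) = 7 + 11 = 18)
B(g, Z) = 1/(14 + g)
√(o - 125)*B(6, -1) + 69 = √(18 - 125)/(14 + 6) + 69 = √(-107)/20 + 69 = (I*√107)*(1/20) + 69 = I*√107/20 + 69 = 69 + I*√107/20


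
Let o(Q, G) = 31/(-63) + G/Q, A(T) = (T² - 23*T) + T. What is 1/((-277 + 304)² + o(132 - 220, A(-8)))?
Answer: 693/502966 ≈ 0.0013778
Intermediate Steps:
A(T) = T² - 22*T
o(Q, G) = -31/63 + G/Q (o(Q, G) = 31*(-1/63) + G/Q = -31/63 + G/Q)
1/((-277 + 304)² + o(132 - 220, A(-8))) = 1/((-277 + 304)² + (-31/63 + (-8*(-22 - 8))/(132 - 220))) = 1/(27² + (-31/63 - 8*(-30)/(-88))) = 1/(729 + (-31/63 + 240*(-1/88))) = 1/(729 + (-31/63 - 30/11)) = 1/(729 - 2231/693) = 1/(502966/693) = 693/502966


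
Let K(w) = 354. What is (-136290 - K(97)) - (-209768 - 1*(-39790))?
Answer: 33334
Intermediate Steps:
(-136290 - K(97)) - (-209768 - 1*(-39790)) = (-136290 - 1*354) - (-209768 - 1*(-39790)) = (-136290 - 354) - (-209768 + 39790) = -136644 - 1*(-169978) = -136644 + 169978 = 33334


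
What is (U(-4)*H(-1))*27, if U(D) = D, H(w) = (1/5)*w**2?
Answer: -108/5 ≈ -21.600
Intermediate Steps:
H(w) = w**2/5 (H(w) = (1*(1/5))*w**2 = w**2/5)
(U(-4)*H(-1))*27 = -4*(-1)**2/5*27 = -4/5*27 = -108/5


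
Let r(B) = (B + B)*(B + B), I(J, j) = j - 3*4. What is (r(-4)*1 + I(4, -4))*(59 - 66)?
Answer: -336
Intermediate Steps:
I(J, j) = -12 + j (I(J, j) = j - 12 = -12 + j)
r(B) = 4*B**2 (r(B) = (2*B)*(2*B) = 4*B**2)
(r(-4)*1 + I(4, -4))*(59 - 66) = ((4*(-4)**2)*1 + (-12 - 4))*(59 - 66) = ((4*16)*1 - 16)*(-7) = (64*1 - 16)*(-7) = (64 - 16)*(-7) = 48*(-7) = -336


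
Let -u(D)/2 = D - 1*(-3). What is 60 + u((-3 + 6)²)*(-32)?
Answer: 828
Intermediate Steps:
u(D) = -6 - 2*D (u(D) = -2*(D - 1*(-3)) = -2*(D + 3) = -2*(3 + D) = -6 - 2*D)
60 + u((-3 + 6)²)*(-32) = 60 + (-6 - 2*(-3 + 6)²)*(-32) = 60 + (-6 - 2*3²)*(-32) = 60 + (-6 - 2*9)*(-32) = 60 + (-6 - 18)*(-32) = 60 - 24*(-32) = 60 + 768 = 828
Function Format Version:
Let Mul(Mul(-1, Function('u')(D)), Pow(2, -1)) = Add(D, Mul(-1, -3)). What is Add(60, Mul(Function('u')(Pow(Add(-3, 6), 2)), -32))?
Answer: 828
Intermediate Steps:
Function('u')(D) = Add(-6, Mul(-2, D)) (Function('u')(D) = Mul(-2, Add(D, Mul(-1, -3))) = Mul(-2, Add(D, 3)) = Mul(-2, Add(3, D)) = Add(-6, Mul(-2, D)))
Add(60, Mul(Function('u')(Pow(Add(-3, 6), 2)), -32)) = Add(60, Mul(Add(-6, Mul(-2, Pow(Add(-3, 6), 2))), -32)) = Add(60, Mul(Add(-6, Mul(-2, Pow(3, 2))), -32)) = Add(60, Mul(Add(-6, Mul(-2, 9)), -32)) = Add(60, Mul(Add(-6, -18), -32)) = Add(60, Mul(-24, -32)) = Add(60, 768) = 828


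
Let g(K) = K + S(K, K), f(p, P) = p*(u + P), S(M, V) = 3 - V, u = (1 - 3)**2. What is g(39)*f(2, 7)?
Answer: 66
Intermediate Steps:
u = 4 (u = (-2)**2 = 4)
f(p, P) = p*(4 + P)
g(K) = 3 (g(K) = K + (3 - K) = 3)
g(39)*f(2, 7) = 3*(2*(4 + 7)) = 3*(2*11) = 3*22 = 66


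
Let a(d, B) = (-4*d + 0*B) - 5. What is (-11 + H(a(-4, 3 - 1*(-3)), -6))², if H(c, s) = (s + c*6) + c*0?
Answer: 2401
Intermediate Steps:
a(d, B) = -5 - 4*d (a(d, B) = (-4*d + 0) - 5 = -4*d - 5 = -5 - 4*d)
H(c, s) = s + 6*c (H(c, s) = (s + 6*c) + 0 = s + 6*c)
(-11 + H(a(-4, 3 - 1*(-3)), -6))² = (-11 + (-6 + 6*(-5 - 4*(-4))))² = (-11 + (-6 + 6*(-5 + 16)))² = (-11 + (-6 + 6*11))² = (-11 + (-6 + 66))² = (-11 + 60)² = 49² = 2401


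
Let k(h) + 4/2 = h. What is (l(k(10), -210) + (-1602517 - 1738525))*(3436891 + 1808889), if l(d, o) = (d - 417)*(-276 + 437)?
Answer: -17871800669980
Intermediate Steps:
k(h) = -2 + h
l(d, o) = -67137 + 161*d (l(d, o) = (-417 + d)*161 = -67137 + 161*d)
(l(k(10), -210) + (-1602517 - 1738525))*(3436891 + 1808889) = ((-67137 + 161*(-2 + 10)) + (-1602517 - 1738525))*(3436891 + 1808889) = ((-67137 + 161*8) - 3341042)*5245780 = ((-67137 + 1288) - 3341042)*5245780 = (-65849 - 3341042)*5245780 = -3406891*5245780 = -17871800669980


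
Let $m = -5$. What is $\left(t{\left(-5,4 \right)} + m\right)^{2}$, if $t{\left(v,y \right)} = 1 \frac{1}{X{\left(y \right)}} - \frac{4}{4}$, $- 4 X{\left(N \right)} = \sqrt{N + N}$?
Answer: $\left(6 + \sqrt{2}\right)^{2} \approx 54.971$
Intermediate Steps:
$X{\left(N \right)} = - \frac{\sqrt{2} \sqrt{N}}{4}$ ($X{\left(N \right)} = - \frac{\sqrt{N + N}}{4} = - \frac{\sqrt{2 N}}{4} = - \frac{\sqrt{2} \sqrt{N}}{4}$)
$t{\left(v,y \right)} = -1 - \frac{2 \sqrt{2}}{\sqrt{y}}$ ($t{\left(v,y \right)} = 1 \frac{1}{\left(- \frac{1}{4}\right) \sqrt{2} \sqrt{y}} - \frac{4}{4} = 1 \left(- \frac{2 \sqrt{2}}{\sqrt{y}}\right) - 1 = - \frac{2 \sqrt{2}}{\sqrt{y}} - 1 = -1 - \frac{2 \sqrt{2}}{\sqrt{y}}$)
$\left(t{\left(-5,4 \right)} + m\right)^{2} = \left(\left(-1 - \frac{2 \sqrt{2}}{2}\right) - 5\right)^{2} = \left(\left(-1 - 2 \sqrt{2} \cdot \frac{1}{2}\right) - 5\right)^{2} = \left(\left(-1 - \sqrt{2}\right) - 5\right)^{2} = \left(-6 - \sqrt{2}\right)^{2}$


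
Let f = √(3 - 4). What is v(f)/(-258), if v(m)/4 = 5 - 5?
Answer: 0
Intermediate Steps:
f = I (f = √(-1) = I ≈ 1.0*I)
v(m) = 0 (v(m) = 4*(5 - 5) = 4*0 = 0)
v(f)/(-258) = 0/(-258) = 0*(-1/258) = 0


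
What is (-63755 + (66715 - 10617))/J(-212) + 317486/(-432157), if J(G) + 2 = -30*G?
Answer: -28489851/14693338 ≈ -1.9390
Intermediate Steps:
J(G) = -2 - 30*G
(-63755 + (66715 - 10617))/J(-212) + 317486/(-432157) = (-63755 + (66715 - 10617))/(-2 - 30*(-212)) + 317486/(-432157) = (-63755 + 56098)/(-2 + 6360) + 317486*(-1/432157) = -7657/6358 - 317486/432157 = -28489851/14693338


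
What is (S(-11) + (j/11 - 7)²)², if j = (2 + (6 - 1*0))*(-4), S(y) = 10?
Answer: 171374281/14641 ≈ 11705.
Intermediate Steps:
j = -32 (j = (2 + (6 + 0))*(-4) = (2 + 6)*(-4) = 8*(-4) = -32)
(S(-11) + (j/11 - 7)²)² = (10 + (-32/11 - 7)²)² = (10 + (-109/11)²)² = (10 + 11881/121)² = (13091/121)² = 171374281/14641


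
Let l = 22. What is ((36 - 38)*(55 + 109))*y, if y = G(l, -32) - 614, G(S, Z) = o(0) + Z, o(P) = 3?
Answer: 210904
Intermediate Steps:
G(S, Z) = 3 + Z
y = -643 (y = (3 - 32) - 614 = -29 - 614 = -643)
((36 - 38)*(55 + 109))*y = ((36 - 38)*(55 + 109))*(-643) = -2*164*(-643) = -328*(-643) = 210904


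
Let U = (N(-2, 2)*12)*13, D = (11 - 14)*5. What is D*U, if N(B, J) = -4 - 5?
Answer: 21060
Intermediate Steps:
N(B, J) = -9
D = -15 (D = -3*5 = -15)
U = -1404 (U = -9*12*13 = -108*13 = -1404)
D*U = -15*(-1404) = 21060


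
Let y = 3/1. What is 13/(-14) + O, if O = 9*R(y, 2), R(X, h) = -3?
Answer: -391/14 ≈ -27.929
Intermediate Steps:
y = 3 (y = 3*1 = 3)
O = -27 (O = 9*(-3) = -27)
13/(-14) + O = 13/(-14) - 27 = 13*(-1/14) - 27 = -13/14 - 27 = -391/14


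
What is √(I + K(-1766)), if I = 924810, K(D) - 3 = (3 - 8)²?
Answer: √924838 ≈ 961.68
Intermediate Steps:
K(D) = 28 (K(D) = 3 + (3 - 8)² = 3 + (-5)² = 3 + 25 = 28)
√(I + K(-1766)) = √(924810 + 28) = √924838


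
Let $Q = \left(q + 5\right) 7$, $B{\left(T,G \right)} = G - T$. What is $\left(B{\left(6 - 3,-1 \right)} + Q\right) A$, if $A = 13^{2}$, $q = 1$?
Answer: $6422$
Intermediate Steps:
$Q = 42$ ($Q = \left(1 + 5\right) 7 = 6 \cdot 7 = 42$)
$A = 169$
$\left(B{\left(6 - 3,-1 \right)} + Q\right) A = \left(\left(-1 - \left(6 - 3\right)\right) + 42\right) 169 = \left(\left(-1 - 3\right) + 42\right) 169 = \left(-4 + 42\right) 169 = 38 \cdot 169 = 6422$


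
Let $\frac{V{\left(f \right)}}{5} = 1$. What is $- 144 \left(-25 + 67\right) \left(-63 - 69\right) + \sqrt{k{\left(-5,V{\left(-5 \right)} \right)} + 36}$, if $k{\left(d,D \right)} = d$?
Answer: $798336 + \sqrt{31} \approx 7.9834 \cdot 10^{5}$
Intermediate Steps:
$V{\left(f \right)} = 5$ ($V{\left(f \right)} = 5 \cdot 1 = 5$)
$- 144 \left(-25 + 67\right) \left(-63 - 69\right) + \sqrt{k{\left(-5,V{\left(-5 \right)} \right)} + 36} = - 144 \left(-25 + 67\right) \left(-63 - 69\right) + \sqrt{-5 + 36} = - 144 \cdot 42 \left(-132\right) + \sqrt{31} = \left(-144\right) \left(-5544\right) + \sqrt{31} = 798336 + \sqrt{31}$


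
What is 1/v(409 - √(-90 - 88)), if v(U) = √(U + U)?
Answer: √2/(2*√(409 - I*√178)) ≈ 0.03495 + 0.00056989*I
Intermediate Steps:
v(U) = √2*√U (v(U) = √(2*U) = √2*√U)
1/v(409 - √(-90 - 88)) = 1/(√2*√(409 - √(-90 - 88))) = 1/(√2*√(409 - √(-178))) = 1/(√2*√(409 - I*√178)) = √2/(2*√(409 - I*√178))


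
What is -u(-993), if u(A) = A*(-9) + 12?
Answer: -8949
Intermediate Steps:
u(A) = 12 - 9*A (u(A) = -9*A + 12 = 12 - 9*A)
-u(-993) = -(12 - 9*(-993)) = -(12 + 8937) = -1*8949 = -8949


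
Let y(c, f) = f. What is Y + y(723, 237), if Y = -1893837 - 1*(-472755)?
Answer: -1420845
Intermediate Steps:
Y = -1421082 (Y = -1893837 + 472755 = -1421082)
Y + y(723, 237) = -1421082 + 237 = -1420845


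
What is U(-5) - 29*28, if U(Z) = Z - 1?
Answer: -818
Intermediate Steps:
U(Z) = -1 + Z
U(-5) - 29*28 = (-1 - 5) - 29*28 = -6 - 812 = -818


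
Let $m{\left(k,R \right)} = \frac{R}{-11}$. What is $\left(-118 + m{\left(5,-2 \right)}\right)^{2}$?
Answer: $\frac{1679616}{121} \approx 13881.0$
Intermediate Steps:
$m{\left(k,R \right)} = - \frac{R}{11}$ ($m{\left(k,R \right)} = R \left(- \frac{1}{11}\right) = - \frac{R}{11}$)
$\left(-118 + m{\left(5,-2 \right)}\right)^{2} = \left(-118 - - \frac{2}{11}\right)^{2} = \left(-118 + \frac{2}{11}\right)^{2} = \left(- \frac{1296}{11}\right)^{2} = \frac{1679616}{121}$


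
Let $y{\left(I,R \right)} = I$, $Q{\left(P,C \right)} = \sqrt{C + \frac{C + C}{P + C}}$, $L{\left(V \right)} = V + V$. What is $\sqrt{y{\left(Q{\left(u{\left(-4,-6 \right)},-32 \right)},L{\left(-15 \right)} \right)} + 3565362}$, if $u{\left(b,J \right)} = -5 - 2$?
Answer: $\frac{\sqrt{5422915602 + 156 i \sqrt{2886}}}{39} \approx 1888.2 + 0.001459 i$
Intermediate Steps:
$L{\left(V \right)} = 2 V$
$u{\left(b,J \right)} = -7$
$Q{\left(P,C \right)} = \sqrt{C + \frac{2 C}{C + P}}$
$\sqrt{y{\left(Q{\left(u{\left(-4,-6 \right)},-32 \right)},L{\left(-15 \right)} \right)} + 3565362} = \sqrt{\sqrt{- \frac{32 \left(2 - 32 - 7\right)}{-32 - 7}} + 3565362} = \sqrt{\sqrt{\left(-32\right) \frac{1}{-39} \left(-37\right)} + 3565362} = \sqrt{\sqrt{\left(-32\right) \left(- \frac{1}{39}\right) \left(-37\right)} + 3565362} = \sqrt{\sqrt{- \frac{1184}{39}} + 3565362} = \sqrt{\frac{4 i \sqrt{2886}}{39} + 3565362} = \sqrt{3565362 + \frac{4 i \sqrt{2886}}{39}}$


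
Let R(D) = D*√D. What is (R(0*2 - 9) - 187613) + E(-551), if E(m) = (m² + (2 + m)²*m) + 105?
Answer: -165955858 - 27*I ≈ -1.6596e+8 - 27.0*I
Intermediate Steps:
E(m) = 105 + m² + m*(2 + m)² (E(m) = (m² + m*(2 + m)²) + 105 = 105 + m² + m*(2 + m)²)
R(D) = D^(3/2)
(R(0*2 - 9) - 187613) + E(-551) = ((0*2 - 9)^(3/2) - 187613) + (105 + (-551)² - 551*(2 - 551)²) = ((0 - 9)^(3/2) - 187613) + (105 + 303601 - 551*(-549)²) = ((-9)^(3/2) - 187613) + (105 + 303601 - 551*301401) = (-27*I - 187613) + (105 + 303601 - 166071951) = (-187613 - 27*I) - 165768245 = -165955858 - 27*I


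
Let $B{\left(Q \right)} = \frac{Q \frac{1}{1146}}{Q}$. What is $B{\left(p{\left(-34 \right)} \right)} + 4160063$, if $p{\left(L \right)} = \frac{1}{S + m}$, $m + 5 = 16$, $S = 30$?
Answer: $\frac{4767432199}{1146} \approx 4.1601 \cdot 10^{6}$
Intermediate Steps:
$m = 11$ ($m = -5 + 16 = 11$)
$p{\left(L \right)} = \frac{1}{41}$ ($p{\left(L \right)} = \frac{1}{30 + 11} = \frac{1}{41}$)
$B{\left(Q \right)} = \frac{1}{1146}$ ($B{\left(Q \right)} = \frac{Q \frac{1}{1146}}{Q} = \frac{\frac{1}{1146} Q}{Q} = \frac{1}{1146}$)
$B{\left(p{\left(-34 \right)} \right)} + 4160063 = \frac{1}{1146} + 4160063 = \frac{4767432199}{1146}$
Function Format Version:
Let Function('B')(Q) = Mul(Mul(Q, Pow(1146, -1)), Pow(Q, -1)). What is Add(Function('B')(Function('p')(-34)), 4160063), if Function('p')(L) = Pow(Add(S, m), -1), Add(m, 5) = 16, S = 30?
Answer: Rational(4767432199, 1146) ≈ 4.1601e+6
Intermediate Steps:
m = 11 (m = Add(-5, 16) = 11)
Function('p')(L) = Rational(1, 41) (Function('p')(L) = Pow(Add(30, 11), -1) = Pow(41, -1) = Rational(1, 41))
Function('B')(Q) = Rational(1, 1146) (Function('B')(Q) = Mul(Mul(Q, Rational(1, 1146)), Pow(Q, -1)) = Mul(Mul(Rational(1, 1146), Q), Pow(Q, -1)) = Rational(1, 1146))
Add(Function('B')(Function('p')(-34)), 4160063) = Add(Rational(1, 1146), 4160063) = Rational(4767432199, 1146)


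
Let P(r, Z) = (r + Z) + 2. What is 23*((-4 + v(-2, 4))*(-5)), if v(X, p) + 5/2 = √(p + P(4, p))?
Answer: 1495/2 - 115*√14 ≈ 317.21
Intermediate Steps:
P(r, Z) = 2 + Z + r (P(r, Z) = (Z + r) + 2 = 2 + Z + r)
v(X, p) = -5/2 + √(6 + 2*p) (v(X, p) = -5/2 + √(p + (2 + p + 4)) = -5/2 + √(p + (6 + p)) = -5/2 + √(6 + 2*p))
23*((-4 + v(-2, 4))*(-5)) = 23*((-4 + (-5/2 + √(6 + 2*4)))*(-5)) = 23*((-4 + (-5/2 + √(6 + 8)))*(-5)) = 23*((-4 + (-5/2 + √14))*(-5)) = 23*((-13/2 + √14)*(-5)) = 23*(65/2 - 5*√14) = 1495/2 - 115*√14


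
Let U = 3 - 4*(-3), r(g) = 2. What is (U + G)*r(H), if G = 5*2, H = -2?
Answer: 50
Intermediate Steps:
U = 15 (U = 3 + 12 = 15)
G = 10
(U + G)*r(H) = (15 + 10)*2 = 25*2 = 50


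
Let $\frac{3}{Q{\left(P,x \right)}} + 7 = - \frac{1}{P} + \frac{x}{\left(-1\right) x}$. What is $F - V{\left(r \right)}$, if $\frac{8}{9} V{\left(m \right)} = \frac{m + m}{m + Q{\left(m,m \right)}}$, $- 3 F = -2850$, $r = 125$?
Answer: $\frac{3783391}{3992} \approx 947.74$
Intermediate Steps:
$Q{\left(P,x \right)} = \frac{3}{-8 - \frac{1}{P}}$ ($Q{\left(P,x \right)} = \frac{3}{-7 + \left(- \frac{1}{P} + \frac{x}{\left(-1\right) x}\right)} = \frac{3}{-7 + \left(- \frac{1}{P} + x \left(- \frac{1}{x}\right)\right)} = \frac{3}{-7 - \left(1 + \frac{1}{P}\right)} = \frac{3}{-8 - \frac{1}{P}}$)
$F = 950$ ($F = \left(- \frac{1}{3}\right) \left(-2850\right) = 950$)
$V{\left(m \right)} = \frac{9 m}{4 \left(m - \frac{3 m}{1 + 8 m}\right)}$ ($V{\left(m \right)} = \frac{9 \frac{m + m}{m - \frac{3 m}{1 + 8 m}}}{8} = \frac{9 \frac{2 m}{m - \frac{3 m}{1 + 8 m}}}{8} = \frac{9 m}{4 \left(m - \frac{3 m}{1 + 8 m}\right)}$)
$F - V{\left(r \right)} = 950 - \frac{9 \left(1 + 8 \cdot 125\right)}{8 \left(-1 + 4 \cdot 125\right)} = 950 - \frac{9 \left(1 + 1000\right)}{8 \left(-1 + 500\right)} = 950 - \frac{9}{8} \cdot \frac{1}{499} \cdot 1001 = 950 - \frac{9009}{3992} = \frac{3783391}{3992}$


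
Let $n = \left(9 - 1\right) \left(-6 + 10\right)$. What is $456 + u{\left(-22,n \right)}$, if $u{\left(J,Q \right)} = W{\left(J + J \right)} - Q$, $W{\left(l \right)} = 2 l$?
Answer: $336$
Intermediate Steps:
$n = 32$ ($n = 8 \cdot 4 = 32$)
$u{\left(J,Q \right)} = - Q + 4 J$ ($u{\left(J,Q \right)} = 2 \left(J + J\right) - Q = 2 \cdot 2 J - Q = 4 J - Q = - Q + 4 J$)
$456 + u{\left(-22,n \right)} = 456 + \left(\left(-1\right) 32 + 4 \left(-22\right)\right) = 456 - 120 = 336$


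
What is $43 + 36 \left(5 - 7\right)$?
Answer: $-29$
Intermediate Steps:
$43 + 36 \left(5 - 7\right) = 43 + 36 \left(-2\right) = 43 - 72 = -29$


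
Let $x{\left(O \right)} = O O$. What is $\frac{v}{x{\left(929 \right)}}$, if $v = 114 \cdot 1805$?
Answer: $\frac{205770}{863041} \approx 0.23842$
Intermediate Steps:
$v = 205770$
$x{\left(O \right)} = O^{2}$
$\frac{v}{x{\left(929 \right)}} = \frac{205770}{929^{2}} = \frac{205770}{863041}$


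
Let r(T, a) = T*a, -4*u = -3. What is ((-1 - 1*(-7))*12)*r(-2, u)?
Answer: -108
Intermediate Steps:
u = ¾ (u = -¼*(-3) = ¾ ≈ 0.75000)
((-1 - 1*(-7))*12)*r(-2, u) = ((-1 - 1*(-7))*12)*(-2*¾) = ((-1 + 7)*12)*(-3/2) = (6*12)*(-3/2) = 72*(-3/2) = -108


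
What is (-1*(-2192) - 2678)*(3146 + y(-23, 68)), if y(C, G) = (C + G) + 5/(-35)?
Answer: -10855296/7 ≈ -1.5508e+6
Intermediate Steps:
y(C, G) = -1/7 + C + G (y(C, G) = (C + G) + 5*(-1/35) = (C + G) - 1/7 = -1/7 + C + G)
(-1*(-2192) - 2678)*(3146 + y(-23, 68)) = (-1*(-2192) - 2678)*(3146 + (-1/7 - 23 + 68)) = (2192 - 2678)*(3146 + 314/7) = -486*22336/7 = -10855296/7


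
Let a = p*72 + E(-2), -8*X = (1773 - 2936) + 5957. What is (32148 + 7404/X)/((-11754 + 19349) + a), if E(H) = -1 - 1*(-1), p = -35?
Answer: 5135276/810985 ≈ 6.3321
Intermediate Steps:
X = -2397/4 (X = -((1773 - 2936) + 5957)/8 = -(-1163 + 5957)/8 = -⅛*4794 = -2397/4 ≈ -599.25)
E(H) = 0 (E(H) = -1 + 1 = 0)
a = -2520 (a = -35*72 + 0 = -2520 + 0 = -2520)
(32148 + 7404/X)/((-11754 + 19349) + a) = (32148 + 7404/(-2397/4))/((-11754 + 19349) - 2520) = (32148 + 7404*(-4/2397))/(7595 - 2520) = (32148 - 9872/799)/5075 = (25676380/799)*(1/5075) = 5135276/810985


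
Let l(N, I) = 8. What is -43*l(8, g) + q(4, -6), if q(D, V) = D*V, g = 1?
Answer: -368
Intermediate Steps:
-43*l(8, g) + q(4, -6) = -43*8 + 4*(-6) = -344 - 24 = -368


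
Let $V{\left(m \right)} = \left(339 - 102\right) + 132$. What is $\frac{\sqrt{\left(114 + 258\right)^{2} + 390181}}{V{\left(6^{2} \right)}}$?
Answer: $\frac{\sqrt{528565}}{369} \approx 1.9703$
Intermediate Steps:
$V{\left(m \right)} = 369$ ($V{\left(m \right)} = 237 + 132 = 369$)
$\frac{\sqrt{\left(114 + 258\right)^{2} + 390181}}{V{\left(6^{2} \right)}} = \frac{\sqrt{\left(114 + 258\right)^{2} + 390181}}{369} = \sqrt{372^{2} + 390181} \cdot \frac{1}{369} = \sqrt{138384 + 390181} \cdot \frac{1}{369} = \sqrt{528565} \cdot \frac{1}{369} = \frac{\sqrt{528565}}{369}$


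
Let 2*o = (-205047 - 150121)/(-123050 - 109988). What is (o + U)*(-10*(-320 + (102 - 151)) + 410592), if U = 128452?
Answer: 6200636322161160/116519 ≈ 5.3216e+10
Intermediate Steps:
o = 88792/116519 (o = ((-205047 - 150121)/(-123050 - 109988))/2 = (-355168/(-233038))/2 = (-355168*(-1/233038))/2 = (1/2)*(177584/116519) = 88792/116519 ≈ 0.76204)
(o + U)*(-10*(-320 + (102 - 151)) + 410592) = (88792/116519 + 128452)*(-10*(-320 + (102 - 151)) + 410592) = 14967187380*(-10*(-320 - 49) + 410592)/116519 = 14967187380*(-10*(-369) + 410592)/116519 = 14967187380*(3690 + 410592)/116519 = (14967187380/116519)*414282 = 6200636322161160/116519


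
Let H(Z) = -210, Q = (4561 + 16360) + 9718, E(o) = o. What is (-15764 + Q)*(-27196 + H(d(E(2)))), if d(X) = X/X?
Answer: -407664250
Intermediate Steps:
d(X) = 1
Q = 30639 (Q = 20921 + 9718 = 30639)
(-15764 + Q)*(-27196 + H(d(E(2)))) = (-15764 + 30639)*(-27196 - 210) = 14875*(-27406) = -407664250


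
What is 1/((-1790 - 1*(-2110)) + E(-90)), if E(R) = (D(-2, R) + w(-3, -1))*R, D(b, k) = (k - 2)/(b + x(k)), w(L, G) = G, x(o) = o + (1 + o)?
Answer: 181/65930 ≈ 0.0027453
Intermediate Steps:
x(o) = 1 + 2*o
D(b, k) = (-2 + k)/(1 + b + 2*k) (D(b, k) = (k - 2)/(b + (1 + 2*k)) = (-2 + k)/(1 + b + 2*k))
E(R) = R*(-1 + (-2 + R)/(-1 + 2*R)) (E(R) = ((-2 + R)/(1 - 2 + 2*R) - 1)*R = ((-2 + R)/(-1 + 2*R) - 1)*R = (-1 + (-2 + R)/(-1 + 2*R))*R = R*(-1 + (-2 + R)/(-1 + 2*R)))
1/((-1790 - 1*(-2110)) + E(-90)) = 1/((-1790 - 1*(-2110)) - 90*(-1 - 1*(-90))/(-1 + 2*(-90))) = 1/((-1790 + 2110) - 90*(-1 + 90)/(-1 - 180)) = 1/(320 - 90*89/(-181)) = 1/(320 - 90*(-1/181)*89) = 1/(320 + 8010/181) = 1/(65930/181) = 181/65930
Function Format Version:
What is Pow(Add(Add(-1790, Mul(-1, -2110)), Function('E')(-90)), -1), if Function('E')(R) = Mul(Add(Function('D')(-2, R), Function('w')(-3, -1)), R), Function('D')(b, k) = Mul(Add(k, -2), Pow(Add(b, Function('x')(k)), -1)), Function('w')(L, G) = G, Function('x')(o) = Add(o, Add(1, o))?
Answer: Rational(181, 65930) ≈ 0.0027453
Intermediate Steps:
Function('x')(o) = Add(1, Mul(2, o))
Function('D')(b, k) = Mul(Pow(Add(1, b, Mul(2, k)), -1), Add(-2, k)) (Function('D')(b, k) = Mul(Add(k, -2), Pow(Add(b, Add(1, Mul(2, k))), -1)) = Mul(Add(-2, k), Pow(Add(1, b, Mul(2, k)), -1)) = Mul(Pow(Add(1, b, Mul(2, k)), -1), Add(-2, k)))
Function('E')(R) = Mul(R, Add(-1, Mul(Pow(Add(-1, Mul(2, R)), -1), Add(-2, R)))) (Function('E')(R) = Mul(Add(Mul(Pow(Add(1, -2, Mul(2, R)), -1), Add(-2, R)), -1), R) = Mul(Add(Mul(Pow(Add(-1, Mul(2, R)), -1), Add(-2, R)), -1), R) = Mul(Add(-1, Mul(Pow(Add(-1, Mul(2, R)), -1), Add(-2, R))), R) = Mul(R, Add(-1, Mul(Pow(Add(-1, Mul(2, R)), -1), Add(-2, R)))))
Pow(Add(Add(-1790, Mul(-1, -2110)), Function('E')(-90)), -1) = Pow(Add(Add(-1790, Mul(-1, -2110)), Mul(-90, Pow(Add(-1, Mul(2, -90)), -1), Add(-1, Mul(-1, -90)))), -1) = Pow(Add(Add(-1790, 2110), Mul(-90, Pow(Add(-1, -180), -1), Add(-1, 90))), -1) = Pow(Add(320, Mul(-90, Pow(-181, -1), 89)), -1) = Pow(Add(320, Mul(-90, Rational(-1, 181), 89)), -1) = Pow(Add(320, Rational(8010, 181)), -1) = Pow(Rational(65930, 181), -1) = Rational(181, 65930)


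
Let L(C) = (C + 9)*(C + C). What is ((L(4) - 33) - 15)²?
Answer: 3136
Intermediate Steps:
L(C) = 2*C*(9 + C) (L(C) = (9 + C)*(2*C) = 2*C*(9 + C))
((L(4) - 33) - 15)² = ((2*4*(9 + 4) - 33) - 15)² = ((2*4*13 - 33) - 15)² = ((104 - 33) - 15)² = (71 - 15)² = 56² = 3136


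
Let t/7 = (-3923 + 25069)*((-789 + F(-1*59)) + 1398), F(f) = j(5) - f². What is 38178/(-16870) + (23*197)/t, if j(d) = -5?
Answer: -1161323754593/513160449270 ≈ -2.2631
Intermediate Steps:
F(f) = -5 - f²
t = -425859294 (t = 7*((-3923 + 25069)*((-789 + (-5 - (-1*59)²)) + 1398)) = 7*(21146*((-789 + (-5 - 1*(-59)²)) + 1398)) = 7*(21146*((-789 + (-5 - 1*3481)) + 1398)) = 7*(21146*((-789 + (-5 - 3481)) + 1398)) = 7*(21146*((-789 - 3486) + 1398)) = 7*(21146*(-4275 + 1398)) = 7*(21146*(-2877)) = 7*(-60837042) = -425859294)
38178/(-16870) + (23*197)/t = 38178/(-16870) + (23*197)/(-425859294) = 38178*(-1/16870) + 4531*(-1/425859294) = -2727/1205 - 4531/425859294 = -1161323754593/513160449270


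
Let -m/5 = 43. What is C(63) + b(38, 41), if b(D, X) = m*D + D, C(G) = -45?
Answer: -8177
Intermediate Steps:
m = -215 (m = -5*43 = -215)
b(D, X) = -214*D (b(D, X) = -215*D + D = -214*D)
C(63) + b(38, 41) = -45 - 214*38 = -45 - 8132 = -8177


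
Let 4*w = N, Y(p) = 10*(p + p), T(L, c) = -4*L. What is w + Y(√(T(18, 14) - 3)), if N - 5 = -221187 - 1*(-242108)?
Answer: 10463/2 + 100*I*√3 ≈ 5231.5 + 173.21*I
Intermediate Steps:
N = 20926 (N = 5 + (-221187 - 1*(-242108)) = 5 + (-221187 + 242108) = 5 + 20921 = 20926)
Y(p) = 20*p (Y(p) = 10*(2*p) = 20*p)
w = 10463/2 (w = (¼)*20926 = 10463/2 ≈ 5231.5)
w + Y(√(T(18, 14) - 3)) = 10463/2 + 20*√(-4*18 - 3) = 10463/2 + 20*√(-72 - 3) = 10463/2 + 20*√(-75) = 10463/2 + 20*(5*I*√3) = 10463/2 + 100*I*√3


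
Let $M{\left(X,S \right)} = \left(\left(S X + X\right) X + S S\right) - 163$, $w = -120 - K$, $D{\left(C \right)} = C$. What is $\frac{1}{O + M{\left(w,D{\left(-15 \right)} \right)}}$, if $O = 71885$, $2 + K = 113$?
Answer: $- \frac{1}{675107} \approx -1.4812 \cdot 10^{-6}$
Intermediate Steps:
$K = 111$ ($K = -2 + 113 = 111$)
$w = -231$ ($w = -120 - 111 = -231$)
$M{\left(X,S \right)} = -163 + S^{2} + X \left(X + S X\right)$ ($M{\left(X,S \right)} = \left(\left(X + S X\right) X + S^{2}\right) - 163 = \left(X \left(X + S X\right) + S^{2}\right) - 163 = \left(S^{2} + X \left(X + S X\right)\right) - 163 = -163 + S^{2} + X \left(X + S X\right)$)
$\frac{1}{O + M{\left(w,D{\left(-15 \right)} \right)}} = \frac{1}{71885 + \left(-163 + \left(-15\right)^{2} + \left(-231\right)^{2} - 15 \left(-231\right)^{2}\right)} = \frac{1}{71885 + \left(-163 + 225 + 53361 - 800415\right)} = \frac{1}{71885 - 746992} = \frac{1}{-675107} = - \frac{1}{675107}$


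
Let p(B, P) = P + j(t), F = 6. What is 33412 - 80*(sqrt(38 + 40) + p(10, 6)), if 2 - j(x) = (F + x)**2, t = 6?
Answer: 44292 - 80*sqrt(78) ≈ 43585.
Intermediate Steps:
j(x) = 2 - (6 + x)**2
p(B, P) = -142 + P (p(B, P) = P + (2 - (6 + 6)**2) = P + (2 - 1*12**2) = P + (2 - 1*144) = P + (2 - 144) = P - 142 = -142 + P)
33412 - 80*(sqrt(38 + 40) + p(10, 6)) = 33412 - 80*(sqrt(38 + 40) + (-142 + 6)) = 33412 - 80*(sqrt(78) - 136) = 33412 - 80*(-136 + sqrt(78)) = 33412 - (-10880 + 80*sqrt(78)) = 33412 + (10880 - 80*sqrt(78)) = 44292 - 80*sqrt(78)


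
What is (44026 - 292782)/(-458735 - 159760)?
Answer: 248756/618495 ≈ 0.40220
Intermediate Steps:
(44026 - 292782)/(-458735 - 159760) = -248756/(-618495) = -248756*(-1/618495) = 248756/618495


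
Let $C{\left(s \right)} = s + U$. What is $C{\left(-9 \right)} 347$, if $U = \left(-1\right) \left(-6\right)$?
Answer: $-1041$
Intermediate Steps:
$U = 6$
$C{\left(s \right)} = 6 + s$ ($C{\left(s \right)} = s + 6 = 6 + s$)
$C{\left(-9 \right)} 347 = \left(6 - 9\right) 347 = \left(-3\right) 347 = -1041$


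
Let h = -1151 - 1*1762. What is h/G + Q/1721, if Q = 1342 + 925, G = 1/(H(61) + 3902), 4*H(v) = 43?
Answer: -78462726655/6884 ≈ -1.1398e+7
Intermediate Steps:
H(v) = 43/4 (H(v) = (¼)*43 = 43/4)
G = 4/15651 (G = 1/(43/4 + 3902) = 1/(15651/4) = 4/15651 ≈ 0.00025557)
Q = 2267
h = -2913 (h = -1151 - 1762 = -2913)
h/G + Q/1721 = -2913/4/15651 + 2267/1721 = -2913*15651/4 + 2267*(1/1721) = -45591363/4 + 2267/1721 = -78462726655/6884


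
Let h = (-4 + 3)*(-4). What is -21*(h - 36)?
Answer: 672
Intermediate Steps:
h = 4 (h = -1*(-4) = 4)
-21*(h - 36) = -21*(4 - 36) = -21*(-32) = 672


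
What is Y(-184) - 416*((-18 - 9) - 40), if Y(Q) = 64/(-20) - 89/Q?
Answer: 25639741/920 ≈ 27869.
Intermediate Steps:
Y(Q) = -16/5 - 89/Q (Y(Q) = 64*(-1/20) - 89/Q = -16/5 - 89/Q)
Y(-184) - 416*((-18 - 9) - 40) = (-16/5 - 89/(-184)) - 416*((-18 - 9) - 40) = (-16/5 - 89*(-1/184)) - 416*(-27 - 40) = (-16/5 + 89/184) - 416*(-67) = -2499/920 - 1*(-27872) = -2499/920 + 27872 = 25639741/920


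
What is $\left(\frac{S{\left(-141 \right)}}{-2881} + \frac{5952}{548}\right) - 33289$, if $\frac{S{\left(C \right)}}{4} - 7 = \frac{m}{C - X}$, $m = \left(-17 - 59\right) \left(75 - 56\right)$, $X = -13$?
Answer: $- \frac{105078332185}{3157576} \approx -33278.0$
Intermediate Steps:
$m = -1444$ ($m = \left(-76\right) 19 = -1444$)
$S{\left(C \right)} = 28 - \frac{5776}{13 + C}$ ($S{\left(C \right)} = 28 + 4 \left(- \frac{1444}{C - -13}\right) = 28 + 4 \left(- \frac{1444}{C + 13}\right) = 28 + 4 \left(- \frac{1444}{13 + C}\right) = 28 - \frac{5776}{13 + C}$)
$\left(\frac{S{\left(-141 \right)}}{-2881} + \frac{5952}{548}\right) - 33289 = \left(\frac{4 \frac{1}{13 - 141} \left(-1353 + 7 \left(-141\right)\right)}{-2881} + \frac{5952}{548}\right) - 33289 = \left(\frac{4 \left(-1353 - 987\right)}{-128} \left(- \frac{1}{2881}\right) + 5952 \cdot \frac{1}{548}\right) - 33289 = \left(4 \left(- \frac{1}{128}\right) \left(-2340\right) \left(- \frac{1}{2881}\right) + \frac{1488}{137}\right) - 33289 = \left(\frac{585}{8} \left(- \frac{1}{2881}\right) + \frac{1488}{137}\right) - 33289 = \left(- \frac{585}{23048} + \frac{1488}{137}\right) - 33289 = \frac{34215279}{3157576} - 33289 = - \frac{105078332185}{3157576}$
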